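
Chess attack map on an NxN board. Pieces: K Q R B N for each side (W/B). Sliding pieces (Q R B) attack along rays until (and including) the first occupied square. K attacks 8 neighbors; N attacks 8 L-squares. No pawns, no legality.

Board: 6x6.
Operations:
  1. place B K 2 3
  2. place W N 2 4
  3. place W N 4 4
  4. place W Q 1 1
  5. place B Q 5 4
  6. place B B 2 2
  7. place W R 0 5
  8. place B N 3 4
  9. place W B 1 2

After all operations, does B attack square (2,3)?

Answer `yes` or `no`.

Answer: no

Derivation:
Op 1: place BK@(2,3)
Op 2: place WN@(2,4)
Op 3: place WN@(4,4)
Op 4: place WQ@(1,1)
Op 5: place BQ@(5,4)
Op 6: place BB@(2,2)
Op 7: place WR@(0,5)
Op 8: place BN@(3,4)
Op 9: place WB@(1,2)
Per-piece attacks for B:
  BB@(2,2): attacks (3,3) (4,4) (3,1) (4,0) (1,3) (0,4) (1,1) [ray(1,1) blocked at (4,4); ray(-1,-1) blocked at (1,1)]
  BK@(2,3): attacks (2,4) (2,2) (3,3) (1,3) (3,4) (3,2) (1,4) (1,2)
  BN@(3,4): attacks (5,5) (1,5) (4,2) (5,3) (2,2) (1,3)
  BQ@(5,4): attacks (5,5) (5,3) (5,2) (5,1) (5,0) (4,4) (4,5) (4,3) (3,2) (2,1) (1,0) [ray(-1,0) blocked at (4,4)]
B attacks (2,3): no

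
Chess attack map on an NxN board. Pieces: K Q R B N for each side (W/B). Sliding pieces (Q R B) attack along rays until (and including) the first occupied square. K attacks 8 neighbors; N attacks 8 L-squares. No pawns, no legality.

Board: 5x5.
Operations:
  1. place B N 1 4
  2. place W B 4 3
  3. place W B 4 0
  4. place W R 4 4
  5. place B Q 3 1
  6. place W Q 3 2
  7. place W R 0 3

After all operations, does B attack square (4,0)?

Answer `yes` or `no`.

Answer: yes

Derivation:
Op 1: place BN@(1,4)
Op 2: place WB@(4,3)
Op 3: place WB@(4,0)
Op 4: place WR@(4,4)
Op 5: place BQ@(3,1)
Op 6: place WQ@(3,2)
Op 7: place WR@(0,3)
Per-piece attacks for B:
  BN@(1,4): attacks (2,2) (3,3) (0,2)
  BQ@(3,1): attacks (3,2) (3,0) (4,1) (2,1) (1,1) (0,1) (4,2) (4,0) (2,2) (1,3) (0,4) (2,0) [ray(0,1) blocked at (3,2); ray(1,-1) blocked at (4,0)]
B attacks (4,0): yes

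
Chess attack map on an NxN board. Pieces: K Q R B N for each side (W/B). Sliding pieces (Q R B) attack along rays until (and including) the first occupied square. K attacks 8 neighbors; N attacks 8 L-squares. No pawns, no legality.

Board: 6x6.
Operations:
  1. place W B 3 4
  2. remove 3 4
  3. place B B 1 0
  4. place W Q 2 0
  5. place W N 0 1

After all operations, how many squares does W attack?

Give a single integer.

Answer: 16

Derivation:
Op 1: place WB@(3,4)
Op 2: remove (3,4)
Op 3: place BB@(1,0)
Op 4: place WQ@(2,0)
Op 5: place WN@(0,1)
Per-piece attacks for W:
  WN@(0,1): attacks (1,3) (2,2) (2,0)
  WQ@(2,0): attacks (2,1) (2,2) (2,3) (2,4) (2,5) (3,0) (4,0) (5,0) (1,0) (3,1) (4,2) (5,3) (1,1) (0,2) [ray(-1,0) blocked at (1,0)]
Union (16 distinct): (0,2) (1,0) (1,1) (1,3) (2,0) (2,1) (2,2) (2,3) (2,4) (2,5) (3,0) (3,1) (4,0) (4,2) (5,0) (5,3)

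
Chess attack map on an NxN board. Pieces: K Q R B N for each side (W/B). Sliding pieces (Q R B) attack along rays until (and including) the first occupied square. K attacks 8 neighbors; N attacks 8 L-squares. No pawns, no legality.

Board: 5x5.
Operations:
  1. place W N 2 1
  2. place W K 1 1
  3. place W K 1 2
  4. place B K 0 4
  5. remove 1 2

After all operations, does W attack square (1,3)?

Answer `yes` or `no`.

Answer: yes

Derivation:
Op 1: place WN@(2,1)
Op 2: place WK@(1,1)
Op 3: place WK@(1,2)
Op 4: place BK@(0,4)
Op 5: remove (1,2)
Per-piece attacks for W:
  WK@(1,1): attacks (1,2) (1,0) (2,1) (0,1) (2,2) (2,0) (0,2) (0,0)
  WN@(2,1): attacks (3,3) (4,2) (1,3) (0,2) (4,0) (0,0)
W attacks (1,3): yes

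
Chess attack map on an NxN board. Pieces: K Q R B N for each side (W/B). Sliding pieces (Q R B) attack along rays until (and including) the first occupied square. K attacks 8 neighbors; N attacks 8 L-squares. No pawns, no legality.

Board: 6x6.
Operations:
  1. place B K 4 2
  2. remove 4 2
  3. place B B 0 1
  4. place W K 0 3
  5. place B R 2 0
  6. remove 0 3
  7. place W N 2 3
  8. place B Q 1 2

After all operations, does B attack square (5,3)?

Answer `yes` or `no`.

Answer: no

Derivation:
Op 1: place BK@(4,2)
Op 2: remove (4,2)
Op 3: place BB@(0,1)
Op 4: place WK@(0,3)
Op 5: place BR@(2,0)
Op 6: remove (0,3)
Op 7: place WN@(2,3)
Op 8: place BQ@(1,2)
Per-piece attacks for B:
  BB@(0,1): attacks (1,2) (1,0) [ray(1,1) blocked at (1,2)]
  BQ@(1,2): attacks (1,3) (1,4) (1,5) (1,1) (1,0) (2,2) (3,2) (4,2) (5,2) (0,2) (2,3) (2,1) (3,0) (0,3) (0,1) [ray(1,1) blocked at (2,3); ray(-1,-1) blocked at (0,1)]
  BR@(2,0): attacks (2,1) (2,2) (2,3) (3,0) (4,0) (5,0) (1,0) (0,0) [ray(0,1) blocked at (2,3)]
B attacks (5,3): no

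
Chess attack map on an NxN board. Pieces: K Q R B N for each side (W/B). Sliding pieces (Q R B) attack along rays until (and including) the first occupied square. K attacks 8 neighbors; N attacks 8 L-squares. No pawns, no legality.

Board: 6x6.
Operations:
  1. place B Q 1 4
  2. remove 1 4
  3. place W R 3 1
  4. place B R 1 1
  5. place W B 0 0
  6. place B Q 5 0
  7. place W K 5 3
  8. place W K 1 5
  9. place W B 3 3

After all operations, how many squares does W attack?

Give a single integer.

Op 1: place BQ@(1,4)
Op 2: remove (1,4)
Op 3: place WR@(3,1)
Op 4: place BR@(1,1)
Op 5: place WB@(0,0)
Op 6: place BQ@(5,0)
Op 7: place WK@(5,3)
Op 8: place WK@(1,5)
Op 9: place WB@(3,3)
Per-piece attacks for W:
  WB@(0,0): attacks (1,1) [ray(1,1) blocked at (1,1)]
  WK@(1,5): attacks (1,4) (2,5) (0,5) (2,4) (0,4)
  WR@(3,1): attacks (3,2) (3,3) (3,0) (4,1) (5,1) (2,1) (1,1) [ray(0,1) blocked at (3,3); ray(-1,0) blocked at (1,1)]
  WB@(3,3): attacks (4,4) (5,5) (4,2) (5,1) (2,4) (1,5) (2,2) (1,1) [ray(-1,1) blocked at (1,5); ray(-1,-1) blocked at (1,1)]
  WK@(5,3): attacks (5,4) (5,2) (4,3) (4,4) (4,2)
Union (20 distinct): (0,4) (0,5) (1,1) (1,4) (1,5) (2,1) (2,2) (2,4) (2,5) (3,0) (3,2) (3,3) (4,1) (4,2) (4,3) (4,4) (5,1) (5,2) (5,4) (5,5)

Answer: 20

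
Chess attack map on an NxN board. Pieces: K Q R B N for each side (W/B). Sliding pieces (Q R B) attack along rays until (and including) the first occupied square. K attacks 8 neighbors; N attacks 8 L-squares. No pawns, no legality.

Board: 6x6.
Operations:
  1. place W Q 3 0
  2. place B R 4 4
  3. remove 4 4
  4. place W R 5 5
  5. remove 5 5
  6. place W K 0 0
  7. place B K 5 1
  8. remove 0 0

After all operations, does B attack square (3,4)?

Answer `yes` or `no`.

Answer: no

Derivation:
Op 1: place WQ@(3,0)
Op 2: place BR@(4,4)
Op 3: remove (4,4)
Op 4: place WR@(5,5)
Op 5: remove (5,5)
Op 6: place WK@(0,0)
Op 7: place BK@(5,1)
Op 8: remove (0,0)
Per-piece attacks for B:
  BK@(5,1): attacks (5,2) (5,0) (4,1) (4,2) (4,0)
B attacks (3,4): no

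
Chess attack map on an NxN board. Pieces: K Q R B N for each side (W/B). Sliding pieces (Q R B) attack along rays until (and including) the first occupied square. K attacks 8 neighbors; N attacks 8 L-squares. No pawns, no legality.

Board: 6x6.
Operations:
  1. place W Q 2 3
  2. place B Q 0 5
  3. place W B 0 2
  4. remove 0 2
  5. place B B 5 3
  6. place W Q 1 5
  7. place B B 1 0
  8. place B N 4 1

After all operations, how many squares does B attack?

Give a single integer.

Op 1: place WQ@(2,3)
Op 2: place BQ@(0,5)
Op 3: place WB@(0,2)
Op 4: remove (0,2)
Op 5: place BB@(5,3)
Op 6: place WQ@(1,5)
Op 7: place BB@(1,0)
Op 8: place BN@(4,1)
Per-piece attacks for B:
  BQ@(0,5): attacks (0,4) (0,3) (0,2) (0,1) (0,0) (1,5) (1,4) (2,3) [ray(1,0) blocked at (1,5); ray(1,-1) blocked at (2,3)]
  BB@(1,0): attacks (2,1) (3,2) (4,3) (5,4) (0,1)
  BN@(4,1): attacks (5,3) (3,3) (2,2) (2,0)
  BB@(5,3): attacks (4,4) (3,5) (4,2) (3,1) (2,0)
Union (20 distinct): (0,0) (0,1) (0,2) (0,3) (0,4) (1,4) (1,5) (2,0) (2,1) (2,2) (2,3) (3,1) (3,2) (3,3) (3,5) (4,2) (4,3) (4,4) (5,3) (5,4)

Answer: 20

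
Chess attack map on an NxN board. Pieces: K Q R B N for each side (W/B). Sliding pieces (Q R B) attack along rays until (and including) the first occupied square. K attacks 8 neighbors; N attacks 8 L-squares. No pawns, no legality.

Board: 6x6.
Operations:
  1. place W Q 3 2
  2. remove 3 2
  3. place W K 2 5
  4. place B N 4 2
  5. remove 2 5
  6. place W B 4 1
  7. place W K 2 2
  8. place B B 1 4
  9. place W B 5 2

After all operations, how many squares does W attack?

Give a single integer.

Answer: 16

Derivation:
Op 1: place WQ@(3,2)
Op 2: remove (3,2)
Op 3: place WK@(2,5)
Op 4: place BN@(4,2)
Op 5: remove (2,5)
Op 6: place WB@(4,1)
Op 7: place WK@(2,2)
Op 8: place BB@(1,4)
Op 9: place WB@(5,2)
Per-piece attacks for W:
  WK@(2,2): attacks (2,3) (2,1) (3,2) (1,2) (3,3) (3,1) (1,3) (1,1)
  WB@(4,1): attacks (5,2) (5,0) (3,2) (2,3) (1,4) (3,0) [ray(1,1) blocked at (5,2); ray(-1,1) blocked at (1,4)]
  WB@(5,2): attacks (4,3) (3,4) (2,5) (4,1) [ray(-1,-1) blocked at (4,1)]
Union (16 distinct): (1,1) (1,2) (1,3) (1,4) (2,1) (2,3) (2,5) (3,0) (3,1) (3,2) (3,3) (3,4) (4,1) (4,3) (5,0) (5,2)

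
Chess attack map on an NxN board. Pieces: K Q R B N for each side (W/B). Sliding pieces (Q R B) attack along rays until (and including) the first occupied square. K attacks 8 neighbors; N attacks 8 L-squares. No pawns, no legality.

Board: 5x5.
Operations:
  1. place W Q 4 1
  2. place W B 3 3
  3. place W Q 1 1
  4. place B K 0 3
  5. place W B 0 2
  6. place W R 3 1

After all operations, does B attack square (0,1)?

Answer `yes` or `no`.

Answer: no

Derivation:
Op 1: place WQ@(4,1)
Op 2: place WB@(3,3)
Op 3: place WQ@(1,1)
Op 4: place BK@(0,3)
Op 5: place WB@(0,2)
Op 6: place WR@(3,1)
Per-piece attacks for B:
  BK@(0,3): attacks (0,4) (0,2) (1,3) (1,4) (1,2)
B attacks (0,1): no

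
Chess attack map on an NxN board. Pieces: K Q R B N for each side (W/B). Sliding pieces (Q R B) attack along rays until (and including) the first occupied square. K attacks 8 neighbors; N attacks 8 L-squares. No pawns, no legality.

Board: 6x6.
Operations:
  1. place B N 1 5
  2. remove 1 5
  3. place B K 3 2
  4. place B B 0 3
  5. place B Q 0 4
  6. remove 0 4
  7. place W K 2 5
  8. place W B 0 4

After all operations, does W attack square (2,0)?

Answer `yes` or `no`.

Answer: no

Derivation:
Op 1: place BN@(1,5)
Op 2: remove (1,5)
Op 3: place BK@(3,2)
Op 4: place BB@(0,3)
Op 5: place BQ@(0,4)
Op 6: remove (0,4)
Op 7: place WK@(2,5)
Op 8: place WB@(0,4)
Per-piece attacks for W:
  WB@(0,4): attacks (1,5) (1,3) (2,2) (3,1) (4,0)
  WK@(2,5): attacks (2,4) (3,5) (1,5) (3,4) (1,4)
W attacks (2,0): no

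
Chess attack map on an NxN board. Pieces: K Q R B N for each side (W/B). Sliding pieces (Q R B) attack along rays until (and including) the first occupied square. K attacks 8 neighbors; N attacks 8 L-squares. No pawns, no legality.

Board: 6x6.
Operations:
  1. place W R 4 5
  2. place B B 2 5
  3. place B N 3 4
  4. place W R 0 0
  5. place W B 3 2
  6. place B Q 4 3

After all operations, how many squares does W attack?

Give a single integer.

Answer: 19

Derivation:
Op 1: place WR@(4,5)
Op 2: place BB@(2,5)
Op 3: place BN@(3,4)
Op 4: place WR@(0,0)
Op 5: place WB@(3,2)
Op 6: place BQ@(4,3)
Per-piece attacks for W:
  WR@(0,0): attacks (0,1) (0,2) (0,3) (0,4) (0,5) (1,0) (2,0) (3,0) (4,0) (5,0)
  WB@(3,2): attacks (4,3) (4,1) (5,0) (2,3) (1,4) (0,5) (2,1) (1,0) [ray(1,1) blocked at (4,3)]
  WR@(4,5): attacks (4,4) (4,3) (5,5) (3,5) (2,5) [ray(0,-1) blocked at (4,3); ray(-1,0) blocked at (2,5)]
Union (19 distinct): (0,1) (0,2) (0,3) (0,4) (0,5) (1,0) (1,4) (2,0) (2,1) (2,3) (2,5) (3,0) (3,5) (4,0) (4,1) (4,3) (4,4) (5,0) (5,5)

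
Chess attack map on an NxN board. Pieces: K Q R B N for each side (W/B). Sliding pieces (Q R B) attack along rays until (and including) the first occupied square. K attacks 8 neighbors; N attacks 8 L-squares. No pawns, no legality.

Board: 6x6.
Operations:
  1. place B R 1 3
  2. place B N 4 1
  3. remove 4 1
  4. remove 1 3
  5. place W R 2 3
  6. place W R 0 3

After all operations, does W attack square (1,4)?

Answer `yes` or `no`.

Answer: no

Derivation:
Op 1: place BR@(1,3)
Op 2: place BN@(4,1)
Op 3: remove (4,1)
Op 4: remove (1,3)
Op 5: place WR@(2,3)
Op 6: place WR@(0,3)
Per-piece attacks for W:
  WR@(0,3): attacks (0,4) (0,5) (0,2) (0,1) (0,0) (1,3) (2,3) [ray(1,0) blocked at (2,3)]
  WR@(2,3): attacks (2,4) (2,5) (2,2) (2,1) (2,0) (3,3) (4,3) (5,3) (1,3) (0,3) [ray(-1,0) blocked at (0,3)]
W attacks (1,4): no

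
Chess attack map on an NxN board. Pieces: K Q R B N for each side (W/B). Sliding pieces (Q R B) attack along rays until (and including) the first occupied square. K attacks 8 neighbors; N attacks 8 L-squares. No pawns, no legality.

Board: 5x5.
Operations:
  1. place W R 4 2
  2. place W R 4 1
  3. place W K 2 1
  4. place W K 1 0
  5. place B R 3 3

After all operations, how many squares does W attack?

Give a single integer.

Answer: 17

Derivation:
Op 1: place WR@(4,2)
Op 2: place WR@(4,1)
Op 3: place WK@(2,1)
Op 4: place WK@(1,0)
Op 5: place BR@(3,3)
Per-piece attacks for W:
  WK@(1,0): attacks (1,1) (2,0) (0,0) (2,1) (0,1)
  WK@(2,1): attacks (2,2) (2,0) (3,1) (1,1) (3,2) (3,0) (1,2) (1,0)
  WR@(4,1): attacks (4,2) (4,0) (3,1) (2,1) [ray(0,1) blocked at (4,2); ray(-1,0) blocked at (2,1)]
  WR@(4,2): attacks (4,3) (4,4) (4,1) (3,2) (2,2) (1,2) (0,2) [ray(0,-1) blocked at (4,1)]
Union (17 distinct): (0,0) (0,1) (0,2) (1,0) (1,1) (1,2) (2,0) (2,1) (2,2) (3,0) (3,1) (3,2) (4,0) (4,1) (4,2) (4,3) (4,4)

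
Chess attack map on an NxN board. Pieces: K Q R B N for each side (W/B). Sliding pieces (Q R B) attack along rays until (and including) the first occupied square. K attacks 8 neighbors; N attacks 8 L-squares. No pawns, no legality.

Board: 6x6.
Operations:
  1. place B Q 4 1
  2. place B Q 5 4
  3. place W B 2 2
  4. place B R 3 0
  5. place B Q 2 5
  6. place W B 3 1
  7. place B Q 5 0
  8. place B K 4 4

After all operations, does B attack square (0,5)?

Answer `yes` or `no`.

Answer: yes

Derivation:
Op 1: place BQ@(4,1)
Op 2: place BQ@(5,4)
Op 3: place WB@(2,2)
Op 4: place BR@(3,0)
Op 5: place BQ@(2,5)
Op 6: place WB@(3,1)
Op 7: place BQ@(5,0)
Op 8: place BK@(4,4)
Per-piece attacks for B:
  BQ@(2,5): attacks (2,4) (2,3) (2,2) (3,5) (4,5) (5,5) (1,5) (0,5) (3,4) (4,3) (5,2) (1,4) (0,3) [ray(0,-1) blocked at (2,2)]
  BR@(3,0): attacks (3,1) (4,0) (5,0) (2,0) (1,0) (0,0) [ray(0,1) blocked at (3,1); ray(1,0) blocked at (5,0)]
  BQ@(4,1): attacks (4,2) (4,3) (4,4) (4,0) (5,1) (3,1) (5,2) (5,0) (3,2) (2,3) (1,4) (0,5) (3,0) [ray(0,1) blocked at (4,4); ray(-1,0) blocked at (3,1); ray(1,-1) blocked at (5,0); ray(-1,-1) blocked at (3,0)]
  BK@(4,4): attacks (4,5) (4,3) (5,4) (3,4) (5,5) (5,3) (3,5) (3,3)
  BQ@(5,0): attacks (5,1) (5,2) (5,3) (5,4) (4,0) (3,0) (4,1) [ray(0,1) blocked at (5,4); ray(-1,0) blocked at (3,0); ray(-1,1) blocked at (4,1)]
  BQ@(5,4): attacks (5,5) (5,3) (5,2) (5,1) (5,0) (4,4) (4,5) (4,3) (3,2) (2,1) (1,0) [ray(0,-1) blocked at (5,0); ray(-1,0) blocked at (4,4)]
B attacks (0,5): yes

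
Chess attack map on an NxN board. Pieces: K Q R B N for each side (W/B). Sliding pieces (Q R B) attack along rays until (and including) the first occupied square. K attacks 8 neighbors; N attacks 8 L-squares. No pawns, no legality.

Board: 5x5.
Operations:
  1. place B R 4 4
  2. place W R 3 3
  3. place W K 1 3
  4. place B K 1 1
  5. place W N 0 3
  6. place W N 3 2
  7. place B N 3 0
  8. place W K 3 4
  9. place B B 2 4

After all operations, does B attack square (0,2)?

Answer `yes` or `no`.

Answer: yes

Derivation:
Op 1: place BR@(4,4)
Op 2: place WR@(3,3)
Op 3: place WK@(1,3)
Op 4: place BK@(1,1)
Op 5: place WN@(0,3)
Op 6: place WN@(3,2)
Op 7: place BN@(3,0)
Op 8: place WK@(3,4)
Op 9: place BB@(2,4)
Per-piece attacks for B:
  BK@(1,1): attacks (1,2) (1,0) (2,1) (0,1) (2,2) (2,0) (0,2) (0,0)
  BB@(2,4): attacks (3,3) (1,3) [ray(1,-1) blocked at (3,3); ray(-1,-1) blocked at (1,3)]
  BN@(3,0): attacks (4,2) (2,2) (1,1)
  BR@(4,4): attacks (4,3) (4,2) (4,1) (4,0) (3,4) [ray(-1,0) blocked at (3,4)]
B attacks (0,2): yes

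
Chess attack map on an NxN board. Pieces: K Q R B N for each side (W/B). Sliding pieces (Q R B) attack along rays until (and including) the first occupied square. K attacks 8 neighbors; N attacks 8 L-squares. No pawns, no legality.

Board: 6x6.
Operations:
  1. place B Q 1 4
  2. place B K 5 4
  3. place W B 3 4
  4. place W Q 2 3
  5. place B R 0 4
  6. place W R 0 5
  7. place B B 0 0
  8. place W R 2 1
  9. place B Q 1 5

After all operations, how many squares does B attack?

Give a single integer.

Op 1: place BQ@(1,4)
Op 2: place BK@(5,4)
Op 3: place WB@(3,4)
Op 4: place WQ@(2,3)
Op 5: place BR@(0,4)
Op 6: place WR@(0,5)
Op 7: place BB@(0,0)
Op 8: place WR@(2,1)
Op 9: place BQ@(1,5)
Per-piece attacks for B:
  BB@(0,0): attacks (1,1) (2,2) (3,3) (4,4) (5,5)
  BR@(0,4): attacks (0,5) (0,3) (0,2) (0,1) (0,0) (1,4) [ray(0,1) blocked at (0,5); ray(0,-1) blocked at (0,0); ray(1,0) blocked at (1,4)]
  BQ@(1,4): attacks (1,5) (1,3) (1,2) (1,1) (1,0) (2,4) (3,4) (0,4) (2,5) (2,3) (0,5) (0,3) [ray(0,1) blocked at (1,5); ray(1,0) blocked at (3,4); ray(-1,0) blocked at (0,4); ray(1,-1) blocked at (2,3); ray(-1,1) blocked at (0,5)]
  BQ@(1,5): attacks (1,4) (2,5) (3,5) (4,5) (5,5) (0,5) (2,4) (3,3) (4,2) (5,1) (0,4) [ray(0,-1) blocked at (1,4); ray(-1,0) blocked at (0,5); ray(-1,-1) blocked at (0,4)]
  BK@(5,4): attacks (5,5) (5,3) (4,4) (4,5) (4,3)
Union (26 distinct): (0,0) (0,1) (0,2) (0,3) (0,4) (0,5) (1,0) (1,1) (1,2) (1,3) (1,4) (1,5) (2,2) (2,3) (2,4) (2,5) (3,3) (3,4) (3,5) (4,2) (4,3) (4,4) (4,5) (5,1) (5,3) (5,5)

Answer: 26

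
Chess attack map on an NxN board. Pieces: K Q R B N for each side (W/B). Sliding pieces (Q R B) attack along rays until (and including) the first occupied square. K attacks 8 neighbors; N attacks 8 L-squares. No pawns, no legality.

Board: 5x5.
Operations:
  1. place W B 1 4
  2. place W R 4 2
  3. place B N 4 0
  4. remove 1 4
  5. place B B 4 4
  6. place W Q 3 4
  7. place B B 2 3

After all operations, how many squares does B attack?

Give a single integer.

Answer: 11

Derivation:
Op 1: place WB@(1,4)
Op 2: place WR@(4,2)
Op 3: place BN@(4,0)
Op 4: remove (1,4)
Op 5: place BB@(4,4)
Op 6: place WQ@(3,4)
Op 7: place BB@(2,3)
Per-piece attacks for B:
  BB@(2,3): attacks (3,4) (3,2) (4,1) (1,4) (1,2) (0,1) [ray(1,1) blocked at (3,4)]
  BN@(4,0): attacks (3,2) (2,1)
  BB@(4,4): attacks (3,3) (2,2) (1,1) (0,0)
Union (11 distinct): (0,0) (0,1) (1,1) (1,2) (1,4) (2,1) (2,2) (3,2) (3,3) (3,4) (4,1)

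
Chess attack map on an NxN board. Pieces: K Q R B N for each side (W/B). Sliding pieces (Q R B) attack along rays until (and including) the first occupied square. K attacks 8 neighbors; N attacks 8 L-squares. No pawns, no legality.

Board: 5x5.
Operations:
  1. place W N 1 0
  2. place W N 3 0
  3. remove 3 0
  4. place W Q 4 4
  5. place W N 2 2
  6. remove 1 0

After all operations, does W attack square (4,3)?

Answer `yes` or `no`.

Answer: yes

Derivation:
Op 1: place WN@(1,0)
Op 2: place WN@(3,0)
Op 3: remove (3,0)
Op 4: place WQ@(4,4)
Op 5: place WN@(2,2)
Op 6: remove (1,0)
Per-piece attacks for W:
  WN@(2,2): attacks (3,4) (4,3) (1,4) (0,3) (3,0) (4,1) (1,0) (0,1)
  WQ@(4,4): attacks (4,3) (4,2) (4,1) (4,0) (3,4) (2,4) (1,4) (0,4) (3,3) (2,2) [ray(-1,-1) blocked at (2,2)]
W attacks (4,3): yes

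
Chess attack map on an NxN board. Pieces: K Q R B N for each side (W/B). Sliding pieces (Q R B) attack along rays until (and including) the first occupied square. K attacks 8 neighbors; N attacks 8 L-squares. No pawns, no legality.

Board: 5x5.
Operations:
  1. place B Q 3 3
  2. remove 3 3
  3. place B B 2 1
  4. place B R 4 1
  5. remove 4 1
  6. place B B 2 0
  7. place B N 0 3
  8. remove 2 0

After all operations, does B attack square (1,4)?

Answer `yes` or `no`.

Op 1: place BQ@(3,3)
Op 2: remove (3,3)
Op 3: place BB@(2,1)
Op 4: place BR@(4,1)
Op 5: remove (4,1)
Op 6: place BB@(2,0)
Op 7: place BN@(0,3)
Op 8: remove (2,0)
Per-piece attacks for B:
  BN@(0,3): attacks (2,4) (1,1) (2,2)
  BB@(2,1): attacks (3,2) (4,3) (3,0) (1,2) (0,3) (1,0) [ray(-1,1) blocked at (0,3)]
B attacks (1,4): no

Answer: no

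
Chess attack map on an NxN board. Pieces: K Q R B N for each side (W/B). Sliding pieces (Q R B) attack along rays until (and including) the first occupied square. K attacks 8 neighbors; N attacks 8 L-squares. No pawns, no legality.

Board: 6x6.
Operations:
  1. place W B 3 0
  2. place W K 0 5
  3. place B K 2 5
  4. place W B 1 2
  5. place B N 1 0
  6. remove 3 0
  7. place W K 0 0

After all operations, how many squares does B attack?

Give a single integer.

Op 1: place WB@(3,0)
Op 2: place WK@(0,5)
Op 3: place BK@(2,5)
Op 4: place WB@(1,2)
Op 5: place BN@(1,0)
Op 6: remove (3,0)
Op 7: place WK@(0,0)
Per-piece attacks for B:
  BN@(1,0): attacks (2,2) (3,1) (0,2)
  BK@(2,5): attacks (2,4) (3,5) (1,5) (3,4) (1,4)
Union (8 distinct): (0,2) (1,4) (1,5) (2,2) (2,4) (3,1) (3,4) (3,5)

Answer: 8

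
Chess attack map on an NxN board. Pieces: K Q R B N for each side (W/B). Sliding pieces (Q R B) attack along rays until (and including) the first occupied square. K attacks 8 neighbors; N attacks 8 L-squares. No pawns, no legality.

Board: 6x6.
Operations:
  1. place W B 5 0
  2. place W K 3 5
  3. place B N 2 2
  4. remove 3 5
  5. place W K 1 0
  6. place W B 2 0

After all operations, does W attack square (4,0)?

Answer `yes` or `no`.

Op 1: place WB@(5,0)
Op 2: place WK@(3,5)
Op 3: place BN@(2,2)
Op 4: remove (3,5)
Op 5: place WK@(1,0)
Op 6: place WB@(2,0)
Per-piece attacks for W:
  WK@(1,0): attacks (1,1) (2,0) (0,0) (2,1) (0,1)
  WB@(2,0): attacks (3,1) (4,2) (5,3) (1,1) (0,2)
  WB@(5,0): attacks (4,1) (3,2) (2,3) (1,4) (0,5)
W attacks (4,0): no

Answer: no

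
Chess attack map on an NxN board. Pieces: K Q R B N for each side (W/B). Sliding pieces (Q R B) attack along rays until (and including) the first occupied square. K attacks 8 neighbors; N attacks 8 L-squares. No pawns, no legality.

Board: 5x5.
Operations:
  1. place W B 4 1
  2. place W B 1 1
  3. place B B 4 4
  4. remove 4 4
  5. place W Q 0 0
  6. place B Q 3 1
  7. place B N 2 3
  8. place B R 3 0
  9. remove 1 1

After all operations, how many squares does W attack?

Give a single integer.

Op 1: place WB@(4,1)
Op 2: place WB@(1,1)
Op 3: place BB@(4,4)
Op 4: remove (4,4)
Op 5: place WQ@(0,0)
Op 6: place BQ@(3,1)
Op 7: place BN@(2,3)
Op 8: place BR@(3,0)
Op 9: remove (1,1)
Per-piece attacks for W:
  WQ@(0,0): attacks (0,1) (0,2) (0,3) (0,4) (1,0) (2,0) (3,0) (1,1) (2,2) (3,3) (4,4) [ray(1,0) blocked at (3,0)]
  WB@(4,1): attacks (3,2) (2,3) (3,0) [ray(-1,1) blocked at (2,3); ray(-1,-1) blocked at (3,0)]
Union (13 distinct): (0,1) (0,2) (0,3) (0,4) (1,0) (1,1) (2,0) (2,2) (2,3) (3,0) (3,2) (3,3) (4,4)

Answer: 13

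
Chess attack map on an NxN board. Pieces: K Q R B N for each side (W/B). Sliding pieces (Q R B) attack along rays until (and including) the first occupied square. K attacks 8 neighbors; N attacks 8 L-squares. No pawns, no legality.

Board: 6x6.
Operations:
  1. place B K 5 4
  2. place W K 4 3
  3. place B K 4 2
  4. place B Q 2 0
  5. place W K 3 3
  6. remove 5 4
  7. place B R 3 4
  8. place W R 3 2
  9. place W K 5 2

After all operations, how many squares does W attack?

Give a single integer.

Answer: 18

Derivation:
Op 1: place BK@(5,4)
Op 2: place WK@(4,3)
Op 3: place BK@(4,2)
Op 4: place BQ@(2,0)
Op 5: place WK@(3,3)
Op 6: remove (5,4)
Op 7: place BR@(3,4)
Op 8: place WR@(3,2)
Op 9: place WK@(5,2)
Per-piece attacks for W:
  WR@(3,2): attacks (3,3) (3,1) (3,0) (4,2) (2,2) (1,2) (0,2) [ray(0,1) blocked at (3,3); ray(1,0) blocked at (4,2)]
  WK@(3,3): attacks (3,4) (3,2) (4,3) (2,3) (4,4) (4,2) (2,4) (2,2)
  WK@(4,3): attacks (4,4) (4,2) (5,3) (3,3) (5,4) (5,2) (3,4) (3,2)
  WK@(5,2): attacks (5,3) (5,1) (4,2) (4,3) (4,1)
Union (18 distinct): (0,2) (1,2) (2,2) (2,3) (2,4) (3,0) (3,1) (3,2) (3,3) (3,4) (4,1) (4,2) (4,3) (4,4) (5,1) (5,2) (5,3) (5,4)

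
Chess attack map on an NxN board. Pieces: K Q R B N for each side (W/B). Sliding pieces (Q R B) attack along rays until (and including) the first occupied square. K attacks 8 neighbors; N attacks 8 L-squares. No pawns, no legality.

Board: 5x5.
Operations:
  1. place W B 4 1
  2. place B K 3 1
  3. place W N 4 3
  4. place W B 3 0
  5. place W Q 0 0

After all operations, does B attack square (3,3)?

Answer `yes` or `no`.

Op 1: place WB@(4,1)
Op 2: place BK@(3,1)
Op 3: place WN@(4,3)
Op 4: place WB@(3,0)
Op 5: place WQ@(0,0)
Per-piece attacks for B:
  BK@(3,1): attacks (3,2) (3,0) (4,1) (2,1) (4,2) (4,0) (2,2) (2,0)
B attacks (3,3): no

Answer: no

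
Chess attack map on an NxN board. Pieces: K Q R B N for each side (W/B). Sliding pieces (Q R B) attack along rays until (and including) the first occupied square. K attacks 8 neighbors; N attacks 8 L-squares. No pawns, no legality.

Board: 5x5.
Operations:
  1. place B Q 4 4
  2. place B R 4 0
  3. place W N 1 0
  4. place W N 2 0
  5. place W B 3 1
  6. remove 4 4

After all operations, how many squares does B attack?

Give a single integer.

Answer: 6

Derivation:
Op 1: place BQ@(4,4)
Op 2: place BR@(4,0)
Op 3: place WN@(1,0)
Op 4: place WN@(2,0)
Op 5: place WB@(3,1)
Op 6: remove (4,4)
Per-piece attacks for B:
  BR@(4,0): attacks (4,1) (4,2) (4,3) (4,4) (3,0) (2,0) [ray(-1,0) blocked at (2,0)]
Union (6 distinct): (2,0) (3,0) (4,1) (4,2) (4,3) (4,4)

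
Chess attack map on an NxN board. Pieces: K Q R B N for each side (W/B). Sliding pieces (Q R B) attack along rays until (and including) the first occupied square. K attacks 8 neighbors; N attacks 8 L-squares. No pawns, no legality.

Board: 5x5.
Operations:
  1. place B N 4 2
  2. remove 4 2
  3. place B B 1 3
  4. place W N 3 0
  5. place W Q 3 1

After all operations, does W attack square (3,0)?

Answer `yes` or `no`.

Op 1: place BN@(4,2)
Op 2: remove (4,2)
Op 3: place BB@(1,3)
Op 4: place WN@(3,0)
Op 5: place WQ@(3,1)
Per-piece attacks for W:
  WN@(3,0): attacks (4,2) (2,2) (1,1)
  WQ@(3,1): attacks (3,2) (3,3) (3,4) (3,0) (4,1) (2,1) (1,1) (0,1) (4,2) (4,0) (2,2) (1,3) (2,0) [ray(0,-1) blocked at (3,0); ray(-1,1) blocked at (1,3)]
W attacks (3,0): yes

Answer: yes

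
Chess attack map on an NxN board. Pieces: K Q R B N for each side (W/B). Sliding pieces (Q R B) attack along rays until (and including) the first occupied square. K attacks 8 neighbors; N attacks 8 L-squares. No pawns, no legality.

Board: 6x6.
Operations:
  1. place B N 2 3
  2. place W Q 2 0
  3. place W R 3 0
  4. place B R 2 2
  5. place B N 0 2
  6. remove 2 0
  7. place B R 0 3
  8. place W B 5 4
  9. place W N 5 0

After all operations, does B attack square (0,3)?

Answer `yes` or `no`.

Answer: no

Derivation:
Op 1: place BN@(2,3)
Op 2: place WQ@(2,0)
Op 3: place WR@(3,0)
Op 4: place BR@(2,2)
Op 5: place BN@(0,2)
Op 6: remove (2,0)
Op 7: place BR@(0,3)
Op 8: place WB@(5,4)
Op 9: place WN@(5,0)
Per-piece attacks for B:
  BN@(0,2): attacks (1,4) (2,3) (1,0) (2,1)
  BR@(0,3): attacks (0,4) (0,5) (0,2) (1,3) (2,3) [ray(0,-1) blocked at (0,2); ray(1,0) blocked at (2,3)]
  BR@(2,2): attacks (2,3) (2,1) (2,0) (3,2) (4,2) (5,2) (1,2) (0,2) [ray(0,1) blocked at (2,3); ray(-1,0) blocked at (0,2)]
  BN@(2,3): attacks (3,5) (4,4) (1,5) (0,4) (3,1) (4,2) (1,1) (0,2)
B attacks (0,3): no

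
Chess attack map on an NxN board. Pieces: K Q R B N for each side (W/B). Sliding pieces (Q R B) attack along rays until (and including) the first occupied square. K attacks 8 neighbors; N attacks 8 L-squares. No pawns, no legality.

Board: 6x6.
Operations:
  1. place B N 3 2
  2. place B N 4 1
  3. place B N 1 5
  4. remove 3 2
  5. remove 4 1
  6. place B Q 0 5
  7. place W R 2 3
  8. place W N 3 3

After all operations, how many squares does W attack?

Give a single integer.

Answer: 14

Derivation:
Op 1: place BN@(3,2)
Op 2: place BN@(4,1)
Op 3: place BN@(1,5)
Op 4: remove (3,2)
Op 5: remove (4,1)
Op 6: place BQ@(0,5)
Op 7: place WR@(2,3)
Op 8: place WN@(3,3)
Per-piece attacks for W:
  WR@(2,3): attacks (2,4) (2,5) (2,2) (2,1) (2,0) (3,3) (1,3) (0,3) [ray(1,0) blocked at (3,3)]
  WN@(3,3): attacks (4,5) (5,4) (2,5) (1,4) (4,1) (5,2) (2,1) (1,2)
Union (14 distinct): (0,3) (1,2) (1,3) (1,4) (2,0) (2,1) (2,2) (2,4) (2,5) (3,3) (4,1) (4,5) (5,2) (5,4)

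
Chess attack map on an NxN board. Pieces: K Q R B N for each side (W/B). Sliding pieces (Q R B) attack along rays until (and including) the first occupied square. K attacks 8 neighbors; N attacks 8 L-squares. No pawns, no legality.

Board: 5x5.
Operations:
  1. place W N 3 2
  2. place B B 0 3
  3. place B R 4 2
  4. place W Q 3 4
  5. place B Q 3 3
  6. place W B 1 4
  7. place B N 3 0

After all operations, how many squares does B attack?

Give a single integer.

Op 1: place WN@(3,2)
Op 2: place BB@(0,3)
Op 3: place BR@(4,2)
Op 4: place WQ@(3,4)
Op 5: place BQ@(3,3)
Op 6: place WB@(1,4)
Op 7: place BN@(3,0)
Per-piece attacks for B:
  BB@(0,3): attacks (1,4) (1,2) (2,1) (3,0) [ray(1,1) blocked at (1,4); ray(1,-1) blocked at (3,0)]
  BN@(3,0): attacks (4,2) (2,2) (1,1)
  BQ@(3,3): attacks (3,4) (3,2) (4,3) (2,3) (1,3) (0,3) (4,4) (4,2) (2,4) (2,2) (1,1) (0,0) [ray(0,1) blocked at (3,4); ray(0,-1) blocked at (3,2); ray(-1,0) blocked at (0,3); ray(1,-1) blocked at (4,2)]
  BR@(4,2): attacks (4,3) (4,4) (4,1) (4,0) (3,2) [ray(-1,0) blocked at (3,2)]
Union (18 distinct): (0,0) (0,3) (1,1) (1,2) (1,3) (1,4) (2,1) (2,2) (2,3) (2,4) (3,0) (3,2) (3,4) (4,0) (4,1) (4,2) (4,3) (4,4)

Answer: 18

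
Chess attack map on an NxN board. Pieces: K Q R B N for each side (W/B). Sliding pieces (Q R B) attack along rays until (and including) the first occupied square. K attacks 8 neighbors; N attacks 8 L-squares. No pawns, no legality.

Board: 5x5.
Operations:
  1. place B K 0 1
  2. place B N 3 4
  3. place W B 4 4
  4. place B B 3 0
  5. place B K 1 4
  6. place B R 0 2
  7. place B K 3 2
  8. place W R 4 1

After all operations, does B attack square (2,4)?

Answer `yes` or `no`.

Op 1: place BK@(0,1)
Op 2: place BN@(3,4)
Op 3: place WB@(4,4)
Op 4: place BB@(3,0)
Op 5: place BK@(1,4)
Op 6: place BR@(0,2)
Op 7: place BK@(3,2)
Op 8: place WR@(4,1)
Per-piece attacks for B:
  BK@(0,1): attacks (0,2) (0,0) (1,1) (1,2) (1,0)
  BR@(0,2): attacks (0,3) (0,4) (0,1) (1,2) (2,2) (3,2) [ray(0,-1) blocked at (0,1); ray(1,0) blocked at (3,2)]
  BK@(1,4): attacks (1,3) (2,4) (0,4) (2,3) (0,3)
  BB@(3,0): attacks (4,1) (2,1) (1,2) (0,3) [ray(1,1) blocked at (4,1)]
  BK@(3,2): attacks (3,3) (3,1) (4,2) (2,2) (4,3) (4,1) (2,3) (2,1)
  BN@(3,4): attacks (4,2) (2,2) (1,3)
B attacks (2,4): yes

Answer: yes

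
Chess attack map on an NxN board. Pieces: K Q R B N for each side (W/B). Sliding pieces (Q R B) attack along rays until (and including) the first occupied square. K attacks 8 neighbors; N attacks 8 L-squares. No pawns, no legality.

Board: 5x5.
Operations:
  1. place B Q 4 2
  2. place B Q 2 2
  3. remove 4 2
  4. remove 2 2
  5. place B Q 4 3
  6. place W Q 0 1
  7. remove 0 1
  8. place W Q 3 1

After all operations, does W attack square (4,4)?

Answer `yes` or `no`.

Op 1: place BQ@(4,2)
Op 2: place BQ@(2,2)
Op 3: remove (4,2)
Op 4: remove (2,2)
Op 5: place BQ@(4,3)
Op 6: place WQ@(0,1)
Op 7: remove (0,1)
Op 8: place WQ@(3,1)
Per-piece attacks for W:
  WQ@(3,1): attacks (3,2) (3,3) (3,4) (3,0) (4,1) (2,1) (1,1) (0,1) (4,2) (4,0) (2,2) (1,3) (0,4) (2,0)
W attacks (4,4): no

Answer: no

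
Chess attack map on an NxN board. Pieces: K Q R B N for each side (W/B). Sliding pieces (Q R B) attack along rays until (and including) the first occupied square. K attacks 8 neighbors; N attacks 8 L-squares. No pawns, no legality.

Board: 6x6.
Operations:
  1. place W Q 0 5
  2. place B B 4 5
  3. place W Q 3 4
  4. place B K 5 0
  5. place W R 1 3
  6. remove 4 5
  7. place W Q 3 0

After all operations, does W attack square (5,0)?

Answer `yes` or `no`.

Answer: yes

Derivation:
Op 1: place WQ@(0,5)
Op 2: place BB@(4,5)
Op 3: place WQ@(3,4)
Op 4: place BK@(5,0)
Op 5: place WR@(1,3)
Op 6: remove (4,5)
Op 7: place WQ@(3,0)
Per-piece attacks for W:
  WQ@(0,5): attacks (0,4) (0,3) (0,2) (0,1) (0,0) (1,5) (2,5) (3,5) (4,5) (5,5) (1,4) (2,3) (3,2) (4,1) (5,0) [ray(1,-1) blocked at (5,0)]
  WR@(1,3): attacks (1,4) (1,5) (1,2) (1,1) (1,0) (2,3) (3,3) (4,3) (5,3) (0,3)
  WQ@(3,0): attacks (3,1) (3,2) (3,3) (3,4) (4,0) (5,0) (2,0) (1,0) (0,0) (4,1) (5,2) (2,1) (1,2) (0,3) [ray(0,1) blocked at (3,4); ray(1,0) blocked at (5,0)]
  WQ@(3,4): attacks (3,5) (3,3) (3,2) (3,1) (3,0) (4,4) (5,4) (2,4) (1,4) (0,4) (4,5) (4,3) (5,2) (2,5) (2,3) (1,2) (0,1) [ray(0,-1) blocked at (3,0)]
W attacks (5,0): yes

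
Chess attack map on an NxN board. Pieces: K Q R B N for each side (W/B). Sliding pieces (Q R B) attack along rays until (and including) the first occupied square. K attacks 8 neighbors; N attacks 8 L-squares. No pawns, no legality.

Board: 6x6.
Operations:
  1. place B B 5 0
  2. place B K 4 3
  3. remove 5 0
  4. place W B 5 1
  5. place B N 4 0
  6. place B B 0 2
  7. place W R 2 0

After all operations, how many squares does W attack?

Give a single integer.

Answer: 12

Derivation:
Op 1: place BB@(5,0)
Op 2: place BK@(4,3)
Op 3: remove (5,0)
Op 4: place WB@(5,1)
Op 5: place BN@(4,0)
Op 6: place BB@(0,2)
Op 7: place WR@(2,0)
Per-piece attacks for W:
  WR@(2,0): attacks (2,1) (2,2) (2,3) (2,4) (2,5) (3,0) (4,0) (1,0) (0,0) [ray(1,0) blocked at (4,0)]
  WB@(5,1): attacks (4,2) (3,3) (2,4) (1,5) (4,0) [ray(-1,-1) blocked at (4,0)]
Union (12 distinct): (0,0) (1,0) (1,5) (2,1) (2,2) (2,3) (2,4) (2,5) (3,0) (3,3) (4,0) (4,2)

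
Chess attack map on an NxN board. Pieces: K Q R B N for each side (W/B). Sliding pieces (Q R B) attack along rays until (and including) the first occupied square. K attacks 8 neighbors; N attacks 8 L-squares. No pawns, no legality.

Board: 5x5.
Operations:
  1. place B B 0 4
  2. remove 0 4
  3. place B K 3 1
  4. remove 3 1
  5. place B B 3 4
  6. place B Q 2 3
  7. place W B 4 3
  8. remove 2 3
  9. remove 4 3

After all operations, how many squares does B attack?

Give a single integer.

Answer: 4

Derivation:
Op 1: place BB@(0,4)
Op 2: remove (0,4)
Op 3: place BK@(3,1)
Op 4: remove (3,1)
Op 5: place BB@(3,4)
Op 6: place BQ@(2,3)
Op 7: place WB@(4,3)
Op 8: remove (2,3)
Op 9: remove (4,3)
Per-piece attacks for B:
  BB@(3,4): attacks (4,3) (2,3) (1,2) (0,1)
Union (4 distinct): (0,1) (1,2) (2,3) (4,3)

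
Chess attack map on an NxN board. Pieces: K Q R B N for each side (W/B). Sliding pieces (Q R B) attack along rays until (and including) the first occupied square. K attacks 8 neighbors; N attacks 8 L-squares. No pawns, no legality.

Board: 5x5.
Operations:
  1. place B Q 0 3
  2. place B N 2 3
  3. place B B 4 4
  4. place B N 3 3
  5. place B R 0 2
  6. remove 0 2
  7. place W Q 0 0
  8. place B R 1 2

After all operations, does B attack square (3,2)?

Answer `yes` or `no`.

Op 1: place BQ@(0,3)
Op 2: place BN@(2,3)
Op 3: place BB@(4,4)
Op 4: place BN@(3,3)
Op 5: place BR@(0,2)
Op 6: remove (0,2)
Op 7: place WQ@(0,0)
Op 8: place BR@(1,2)
Per-piece attacks for B:
  BQ@(0,3): attacks (0,4) (0,2) (0,1) (0,0) (1,3) (2,3) (1,4) (1,2) [ray(0,-1) blocked at (0,0); ray(1,0) blocked at (2,3); ray(1,-1) blocked at (1,2)]
  BR@(1,2): attacks (1,3) (1,4) (1,1) (1,0) (2,2) (3,2) (4,2) (0,2)
  BN@(2,3): attacks (4,4) (0,4) (3,1) (4,2) (1,1) (0,2)
  BN@(3,3): attacks (1,4) (4,1) (2,1) (1,2)
  BB@(4,4): attacks (3,3) [ray(-1,-1) blocked at (3,3)]
B attacks (3,2): yes

Answer: yes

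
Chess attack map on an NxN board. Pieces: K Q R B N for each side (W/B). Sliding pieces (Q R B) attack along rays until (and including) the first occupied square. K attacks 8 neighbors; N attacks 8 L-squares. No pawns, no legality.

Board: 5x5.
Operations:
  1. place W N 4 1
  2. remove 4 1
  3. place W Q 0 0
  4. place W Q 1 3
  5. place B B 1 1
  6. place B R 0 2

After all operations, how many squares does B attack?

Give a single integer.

Answer: 12

Derivation:
Op 1: place WN@(4,1)
Op 2: remove (4,1)
Op 3: place WQ@(0,0)
Op 4: place WQ@(1,3)
Op 5: place BB@(1,1)
Op 6: place BR@(0,2)
Per-piece attacks for B:
  BR@(0,2): attacks (0,3) (0,4) (0,1) (0,0) (1,2) (2,2) (3,2) (4,2) [ray(0,-1) blocked at (0,0)]
  BB@(1,1): attacks (2,2) (3,3) (4,4) (2,0) (0,2) (0,0) [ray(-1,1) blocked at (0,2); ray(-1,-1) blocked at (0,0)]
Union (12 distinct): (0,0) (0,1) (0,2) (0,3) (0,4) (1,2) (2,0) (2,2) (3,2) (3,3) (4,2) (4,4)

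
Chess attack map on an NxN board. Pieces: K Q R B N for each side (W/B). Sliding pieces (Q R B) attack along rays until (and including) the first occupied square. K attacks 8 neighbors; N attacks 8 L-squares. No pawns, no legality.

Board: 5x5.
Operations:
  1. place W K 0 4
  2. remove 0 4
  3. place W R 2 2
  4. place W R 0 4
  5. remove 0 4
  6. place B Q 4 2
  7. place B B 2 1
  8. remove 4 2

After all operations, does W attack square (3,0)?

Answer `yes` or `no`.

Answer: no

Derivation:
Op 1: place WK@(0,4)
Op 2: remove (0,4)
Op 3: place WR@(2,2)
Op 4: place WR@(0,4)
Op 5: remove (0,4)
Op 6: place BQ@(4,2)
Op 7: place BB@(2,1)
Op 8: remove (4,2)
Per-piece attacks for W:
  WR@(2,2): attacks (2,3) (2,4) (2,1) (3,2) (4,2) (1,2) (0,2) [ray(0,-1) blocked at (2,1)]
W attacks (3,0): no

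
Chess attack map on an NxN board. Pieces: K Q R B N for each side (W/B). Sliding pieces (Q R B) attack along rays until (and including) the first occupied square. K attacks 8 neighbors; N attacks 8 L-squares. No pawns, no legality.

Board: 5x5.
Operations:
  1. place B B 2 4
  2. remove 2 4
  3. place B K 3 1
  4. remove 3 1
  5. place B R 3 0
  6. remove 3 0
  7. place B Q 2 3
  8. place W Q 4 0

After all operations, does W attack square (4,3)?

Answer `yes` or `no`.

Answer: yes

Derivation:
Op 1: place BB@(2,4)
Op 2: remove (2,4)
Op 3: place BK@(3,1)
Op 4: remove (3,1)
Op 5: place BR@(3,0)
Op 6: remove (3,0)
Op 7: place BQ@(2,3)
Op 8: place WQ@(4,0)
Per-piece attacks for W:
  WQ@(4,0): attacks (4,1) (4,2) (4,3) (4,4) (3,0) (2,0) (1,0) (0,0) (3,1) (2,2) (1,3) (0,4)
W attacks (4,3): yes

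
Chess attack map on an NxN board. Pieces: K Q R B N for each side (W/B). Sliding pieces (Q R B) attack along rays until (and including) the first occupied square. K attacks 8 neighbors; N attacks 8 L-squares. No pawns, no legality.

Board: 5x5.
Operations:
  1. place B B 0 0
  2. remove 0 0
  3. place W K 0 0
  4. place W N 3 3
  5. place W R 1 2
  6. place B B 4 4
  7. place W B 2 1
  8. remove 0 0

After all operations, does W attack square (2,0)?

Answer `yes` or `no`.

Answer: no

Derivation:
Op 1: place BB@(0,0)
Op 2: remove (0,0)
Op 3: place WK@(0,0)
Op 4: place WN@(3,3)
Op 5: place WR@(1,2)
Op 6: place BB@(4,4)
Op 7: place WB@(2,1)
Op 8: remove (0,0)
Per-piece attacks for W:
  WR@(1,2): attacks (1,3) (1,4) (1,1) (1,0) (2,2) (3,2) (4,2) (0,2)
  WB@(2,1): attacks (3,2) (4,3) (3,0) (1,2) (1,0) [ray(-1,1) blocked at (1,2)]
  WN@(3,3): attacks (1,4) (4,1) (2,1) (1,2)
W attacks (2,0): no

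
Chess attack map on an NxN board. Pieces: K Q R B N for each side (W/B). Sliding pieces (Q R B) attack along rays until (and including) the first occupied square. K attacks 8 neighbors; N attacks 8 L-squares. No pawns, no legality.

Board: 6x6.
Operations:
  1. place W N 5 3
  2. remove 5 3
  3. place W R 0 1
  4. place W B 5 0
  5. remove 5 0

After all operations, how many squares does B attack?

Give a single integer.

Answer: 0

Derivation:
Op 1: place WN@(5,3)
Op 2: remove (5,3)
Op 3: place WR@(0,1)
Op 4: place WB@(5,0)
Op 5: remove (5,0)
Per-piece attacks for B:
Union (0 distinct): (none)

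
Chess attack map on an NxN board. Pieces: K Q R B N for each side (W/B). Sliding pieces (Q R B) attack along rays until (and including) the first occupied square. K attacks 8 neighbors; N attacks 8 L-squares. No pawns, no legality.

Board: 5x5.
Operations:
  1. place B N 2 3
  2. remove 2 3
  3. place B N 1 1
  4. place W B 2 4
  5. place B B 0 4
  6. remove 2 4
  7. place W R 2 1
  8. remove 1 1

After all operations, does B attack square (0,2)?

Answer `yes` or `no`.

Op 1: place BN@(2,3)
Op 2: remove (2,3)
Op 3: place BN@(1,1)
Op 4: place WB@(2,4)
Op 5: place BB@(0,4)
Op 6: remove (2,4)
Op 7: place WR@(2,1)
Op 8: remove (1,1)
Per-piece attacks for B:
  BB@(0,4): attacks (1,3) (2,2) (3,1) (4,0)
B attacks (0,2): no

Answer: no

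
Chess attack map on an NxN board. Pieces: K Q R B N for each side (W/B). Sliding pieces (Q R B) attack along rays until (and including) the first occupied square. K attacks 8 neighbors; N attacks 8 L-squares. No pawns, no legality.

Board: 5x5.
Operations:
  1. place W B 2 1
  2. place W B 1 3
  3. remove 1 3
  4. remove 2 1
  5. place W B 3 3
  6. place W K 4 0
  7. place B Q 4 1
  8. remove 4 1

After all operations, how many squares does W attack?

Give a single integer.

Answer: 9

Derivation:
Op 1: place WB@(2,1)
Op 2: place WB@(1,3)
Op 3: remove (1,3)
Op 4: remove (2,1)
Op 5: place WB@(3,3)
Op 6: place WK@(4,0)
Op 7: place BQ@(4,1)
Op 8: remove (4,1)
Per-piece attacks for W:
  WB@(3,3): attacks (4,4) (4,2) (2,4) (2,2) (1,1) (0,0)
  WK@(4,0): attacks (4,1) (3,0) (3,1)
Union (9 distinct): (0,0) (1,1) (2,2) (2,4) (3,0) (3,1) (4,1) (4,2) (4,4)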